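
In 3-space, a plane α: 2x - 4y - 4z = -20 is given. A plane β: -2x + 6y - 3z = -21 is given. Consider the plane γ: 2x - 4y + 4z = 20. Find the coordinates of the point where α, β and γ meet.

(-6, -3, 5)

Solving the 3×3 linear system 2x - 4y - 4z = -20, -2x + 6y - 3z = -21, 2x - 4y + 4z = 20 (e.g. by elimination or Cramer's rule, determinant = 32) gives (-6, -3, 5).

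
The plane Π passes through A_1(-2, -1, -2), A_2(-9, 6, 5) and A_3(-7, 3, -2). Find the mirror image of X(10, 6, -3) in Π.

A_1A_2 = (-7, 7, 7), A_1A_3 = (-5, 4, 0); a normal to Π is A_1A_2 × A_1A_3 = (-28, -35, 7).
Using A_1: Π has equation -28x - 35y + 7z = 77.
λ = (n·X − d)/|n|² = (-511 − 77)/2058 = -2/7.
Reflection = X − 2λn = (10, 6, -3) − (-4/7)·(-28, -35, 7) = (-6, -14, 1).

(-6, -14, 1)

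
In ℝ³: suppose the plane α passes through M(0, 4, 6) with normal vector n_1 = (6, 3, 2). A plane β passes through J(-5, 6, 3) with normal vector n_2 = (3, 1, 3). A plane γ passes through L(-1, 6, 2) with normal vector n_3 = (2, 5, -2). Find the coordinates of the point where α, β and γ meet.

α: n_1·r = n_1·M gives 6x + 3y + 2z = 24.
β: n_2·r = n_2·J gives 3x + y + 3z = 0.
γ: n_3·r = n_3·L gives 2x + 5y - 2z = 24.
Solving the 3×3 linear system 6x + 3y + 2z = 24, 3x + y + 3z = 0, 2x + 5y - 2z = 24 (e.g. by elimination or Cramer's rule, determinant = -40) gives (6, 0, -6).

(6, 0, -6)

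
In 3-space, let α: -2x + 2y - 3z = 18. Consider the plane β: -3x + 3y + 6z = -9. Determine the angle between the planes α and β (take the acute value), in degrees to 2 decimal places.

cos θ = |n₁·n₂| / (|n₁||n₂|) = |-6| / (√17 · √54).
θ = arccos(0.19803) ≈ 78.58°.

78.58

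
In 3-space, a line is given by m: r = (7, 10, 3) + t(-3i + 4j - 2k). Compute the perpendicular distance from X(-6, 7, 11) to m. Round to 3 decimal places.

Taking (7, 10, 3) on m with direction v = (-3, 4, -2): w = X − (7, 10, 3) = (-13, -3, 8), and w × v = (-26, -50, -61).
Distance = |w × v| / |v| = √6897 / √29 ≈ 15.422.

15.422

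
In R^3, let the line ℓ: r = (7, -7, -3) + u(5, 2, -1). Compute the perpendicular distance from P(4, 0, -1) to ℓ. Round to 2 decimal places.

7.85

Taking (7, -7, -3) on ℓ with direction v = (5, 2, -1): w = P − (7, -7, -3) = (-3, 7, 2), and w × v = (-11, 7, -41).
Distance = |w × v| / |v| = √1851 / √30 ≈ 7.85.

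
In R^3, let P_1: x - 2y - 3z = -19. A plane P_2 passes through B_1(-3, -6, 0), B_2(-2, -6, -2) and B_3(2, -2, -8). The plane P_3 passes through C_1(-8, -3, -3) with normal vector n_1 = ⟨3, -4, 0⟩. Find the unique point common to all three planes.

(-4, 0, 5)

B_1B_2 = (1, 0, -2), B_1B_3 = (5, 4, -8); a normal to P_2 is B_1B_2 × B_1B_3 = (8, -2, 4).
Using B_1: P_2 has equation 8x - 2y + 4z = -12.
P_3: n_1·r = n_1·C_1 gives 3x - 4y = -12.
Solving the 3×3 linear system x - 2y - 3z = -19, 8x - 2y + 4z = -12, 3x - 4y = -12 (e.g. by elimination or Cramer's rule, determinant = 70) gives (-4, 0, 5).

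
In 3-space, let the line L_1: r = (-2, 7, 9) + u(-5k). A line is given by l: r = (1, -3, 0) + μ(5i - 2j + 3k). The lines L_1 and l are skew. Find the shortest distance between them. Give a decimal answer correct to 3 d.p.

8.171

Common perpendicular direction n = (0, 0, -5) × (5, -2, 3) = (-10, -25, 0).
With w = (1, -3, 0) − (-2, 7, 9) = (3, -10, -9), w · n = 220.
Distance = |w · n| / |n| = |220| / √725 ≈ 8.171.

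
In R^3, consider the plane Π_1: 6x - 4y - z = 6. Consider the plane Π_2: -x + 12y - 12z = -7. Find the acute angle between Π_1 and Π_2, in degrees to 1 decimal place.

cos θ = |n₁·n₂| / (|n₁||n₂|) = |-42| / (√53 · √289).
θ = arccos(0.33936) ≈ 70.2°.

70.2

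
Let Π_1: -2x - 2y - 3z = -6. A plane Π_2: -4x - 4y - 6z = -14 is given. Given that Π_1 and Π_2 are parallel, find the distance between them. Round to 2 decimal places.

0.24

Rescale Π_2 by 1/2: -2x - 2y - 3z = -7. Then distance = |-6 − (-7)| / √17 ≈ 0.24.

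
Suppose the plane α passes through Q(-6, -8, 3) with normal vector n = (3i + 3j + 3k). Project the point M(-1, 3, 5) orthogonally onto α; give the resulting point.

α: n·r = n·Q gives 3x + 3y + 3z = -33.
Foot = M − λn with λ = (n·M − d)/|n|² = (21 − (-33))/27 = 2.
Foot = (-1, 3, 5) − 2·(3, 3, 3) = (-7, -3, -1).

(-7, -3, -1)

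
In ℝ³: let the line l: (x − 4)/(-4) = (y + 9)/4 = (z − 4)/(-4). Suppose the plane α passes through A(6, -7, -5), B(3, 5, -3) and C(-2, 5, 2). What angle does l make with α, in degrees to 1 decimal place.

51.4

l has direction (-4, 4, -4) through (4, -9, 4).
AB = (-3, 12, 2), AC = (-8, 12, 7); a normal to α is AB × AC = (60, 5, 60).
Using A: α has equation 60x + 5y + 60z = 25.
sin θ = |n·v| / (|n||v|) = |-460| / (√7225 · √48) = 0.78112.
θ ≈ 51.4°.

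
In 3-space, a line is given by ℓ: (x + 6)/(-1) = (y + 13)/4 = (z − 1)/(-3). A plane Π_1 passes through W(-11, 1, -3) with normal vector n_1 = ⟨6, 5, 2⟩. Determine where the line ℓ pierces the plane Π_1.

ℓ has direction (-1, 4, -3) through (-6, -13, 1).
Π_1: n_1·r = n_1·W gives 6x + 5y + 2z = -67.
Substitute r = (-6, -13, 1) + t(-1, 4, -3) into the plane: -99 + 8t = -67, so t = 4.
Intersection: (-6, -13, 1) + 4·(-1, 4, -3) = (-10, 3, -11).

(-10, 3, -11)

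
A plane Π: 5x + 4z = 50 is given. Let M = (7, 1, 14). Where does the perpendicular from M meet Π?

Foot = M − λn with λ = (n·M − d)/|n|² = (91 − 50)/41 = 1.
Foot = (7, 1, 14) − 1·(5, 0, 4) = (2, 1, 10).

(2, 1, 10)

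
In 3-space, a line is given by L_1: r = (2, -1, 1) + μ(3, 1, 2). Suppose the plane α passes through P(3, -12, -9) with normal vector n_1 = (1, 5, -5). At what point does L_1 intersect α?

(8, 1, 5)

α: n_1·r = n_1·P gives x + 5y - 5z = -12.
Substitute r = (2, -1, 1) + t(3, 1, 2) into the plane: -8 + (-2)t = -12, so t = 2.
Intersection: (2, -1, 1) + 2·(3, 1, 2) = (8, 1, 5).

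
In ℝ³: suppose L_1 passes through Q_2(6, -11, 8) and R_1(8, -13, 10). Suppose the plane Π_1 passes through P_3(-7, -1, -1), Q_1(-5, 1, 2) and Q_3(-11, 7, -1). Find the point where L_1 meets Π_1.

(4, -9, 6)

A direction vector for L_1 is R_1 − Q_2 = (2, -2, 2).
P_3Q_1 = (2, 2, 3), P_3Q_3 = (-4, 8, 0); a normal to Π_1 is P_3Q_1 × P_3Q_3 = (-24, -12, 24).
Using P_3: Π_1 has equation -24x - 12y + 24z = 156.
Substitute r = (6, -11, 8) + t(2, -2, 2) into the plane: 180 + 24t = 156, so t = -1.
Intersection: (6, -11, 8) + (-1)·(2, -2, 2) = (4, -9, 6).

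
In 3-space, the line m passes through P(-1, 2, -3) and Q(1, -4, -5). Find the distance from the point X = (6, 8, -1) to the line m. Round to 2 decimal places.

A direction vector for m is Q − P = (2, -6, -2).
Taking (-1, 2, -3) on m with direction v = (2, -6, -2): w = X − (-1, 2, -3) = (7, 6, 2), and w × v = (0, 18, -54).
Distance = |w × v| / |v| = √3240 / √44 ≈ 8.58.

8.58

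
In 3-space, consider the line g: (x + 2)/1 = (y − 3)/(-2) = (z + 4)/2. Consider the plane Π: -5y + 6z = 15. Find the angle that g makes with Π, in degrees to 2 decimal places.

69.87

g has direction (1, -2, 2) through (-2, 3, -4).
sin θ = |n·v| / (|n||v|) = |22| / (√61 · √9) = 0.93894.
θ ≈ 69.87°.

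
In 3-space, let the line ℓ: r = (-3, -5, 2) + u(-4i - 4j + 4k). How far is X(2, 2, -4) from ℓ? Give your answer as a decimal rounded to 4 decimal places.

1.4142

Taking (-3, -5, 2) on ℓ with direction v = (-4, -4, 4): w = X − (-3, -5, 2) = (5, 7, -6), and w × v = (4, 4, 8).
Distance = |w × v| / |v| = √96 / √48 ≈ 1.4142.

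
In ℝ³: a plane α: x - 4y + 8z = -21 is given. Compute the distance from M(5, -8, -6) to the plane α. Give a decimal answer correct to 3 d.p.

1.111

n·M − d = (1)·(5) + (-4)·(-8) + (8)·(-6) − (-21) = 10; |n| = √81.
Distance = |10| / √81 = 10/√81 ≈ 1.111.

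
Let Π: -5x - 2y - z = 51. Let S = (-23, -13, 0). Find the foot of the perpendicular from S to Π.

Foot = S − λn with λ = (n·S − d)/|n|² = (141 − 51)/30 = 3.
Foot = (-23, -13, 0) − 3·(-5, -2, -1) = (-8, -7, 3).

(-8, -7, 3)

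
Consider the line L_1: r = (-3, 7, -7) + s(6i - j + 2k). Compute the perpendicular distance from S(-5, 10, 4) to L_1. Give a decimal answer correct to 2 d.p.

Taking (-3, 7, -7) on L_1 with direction v = (6, -1, 2): w = S − (-3, 7, -7) = (-2, 3, 11), and w × v = (17, 70, -16).
Distance = |w × v| / |v| = √5445 / √41 ≈ 11.52.

11.52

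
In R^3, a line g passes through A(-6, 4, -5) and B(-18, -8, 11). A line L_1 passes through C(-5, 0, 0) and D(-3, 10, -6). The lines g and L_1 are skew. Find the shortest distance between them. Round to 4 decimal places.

2.9948

A direction vector for g is B − A = (-12, -12, 16).
A direction vector for L_1 is D − C = (2, 10, -6).
Common perpendicular direction n = (-12, -12, 16) × (2, 10, -6) = (-88, -40, -96).
With w = (-5, 0, 0) − (-6, 4, -5) = (1, -4, 5), w · n = -408.
Distance = |w · n| / |n| = |-408| / √18560 ≈ 2.9948.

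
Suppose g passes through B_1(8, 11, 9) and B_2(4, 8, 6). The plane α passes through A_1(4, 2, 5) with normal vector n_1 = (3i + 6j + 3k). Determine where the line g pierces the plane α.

(0, 5, 3)

A direction vector for g is B_2 − B_1 = (-4, -3, -3).
α: n_1·r = n_1·A_1 gives 3x + 6y + 3z = 39.
Substitute r = (8, 11, 9) + t(-4, -3, -3) into the plane: 117 + (-39)t = 39, so t = 2.
Intersection: (8, 11, 9) + 2·(-4, -3, -3) = (0, 5, 3).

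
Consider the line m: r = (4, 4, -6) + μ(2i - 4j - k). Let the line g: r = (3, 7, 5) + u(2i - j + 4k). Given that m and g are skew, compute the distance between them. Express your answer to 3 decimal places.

2.571

Common perpendicular direction n = (2, -4, -1) × (2, -1, 4) = (-17, -10, 6).
With w = (3, 7, 5) − (4, 4, -6) = (-1, 3, 11), w · n = 53.
Distance = |w · n| / |n| = |53| / √425 ≈ 2.571.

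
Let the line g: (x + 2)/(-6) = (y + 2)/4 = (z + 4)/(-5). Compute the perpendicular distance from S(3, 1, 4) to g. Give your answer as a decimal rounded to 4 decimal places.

7.3696

g has direction (-6, 4, -5) through (-2, -2, -4).
Taking (-2, -2, -4) on g with direction v = (-6, 4, -5): w = S − (-2, -2, -4) = (5, 3, 8), and w × v = (-47, -23, 38).
Distance = |w × v| / |v| = √4182 / √77 ≈ 7.3696.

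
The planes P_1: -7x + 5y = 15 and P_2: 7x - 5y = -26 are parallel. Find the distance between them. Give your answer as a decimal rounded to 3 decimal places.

1.279

Rescale P_2 by 1/(-1): -7x + 5y = 26. Then distance = |15 − 26| / √74 ≈ 1.279.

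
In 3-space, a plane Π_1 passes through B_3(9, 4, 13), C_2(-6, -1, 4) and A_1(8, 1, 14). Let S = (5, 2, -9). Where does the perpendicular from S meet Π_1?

(-3, 8, 1)

B_3C_2 = (-15, -5, -9), B_3A_1 = (-1, -3, 1); a normal to Π_1 is B_3C_2 × B_3A_1 = (-32, 24, 40).
Using B_3: Π_1 has equation -32x + 24y + 40z = 328.
Foot = S − λn with λ = (n·S − d)/|n|² = (-472 − 328)/3200 = -1/4.
Foot = (5, 2, -9) − (-1/4)·(-32, 24, 40) = (-3, 8, 1).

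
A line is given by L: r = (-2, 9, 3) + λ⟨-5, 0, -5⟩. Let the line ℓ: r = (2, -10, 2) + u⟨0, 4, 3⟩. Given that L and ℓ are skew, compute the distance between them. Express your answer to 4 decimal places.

5.7784

Common perpendicular direction n = (-5, 0, -5) × (0, 4, 3) = (20, 15, -20).
With w = (2, -10, 2) − (-2, 9, 3) = (4, -19, -1), w · n = -185.
Distance = |w · n| / |n| = |-185| / √1025 ≈ 5.7784.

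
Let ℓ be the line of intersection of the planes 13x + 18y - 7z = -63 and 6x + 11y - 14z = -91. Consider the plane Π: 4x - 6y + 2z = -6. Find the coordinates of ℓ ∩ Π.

Direction of ℓ: (13, 18, -7) × (6, 11, -14) = (-175, 140, 35).
A point on ℓ: solving the two plane equations with x = -18 gives (-18, 13, 9).
Substitute r = (-18, 13, 9) + t(-175, 140, 35) into the plane: -132 + (-1470)t = -6, so t = -3/35.
Intersection: (-18, 13, 9) + (-3/35)·(-175, 140, 35) = (-3, 1, 6).

(-3, 1, 6)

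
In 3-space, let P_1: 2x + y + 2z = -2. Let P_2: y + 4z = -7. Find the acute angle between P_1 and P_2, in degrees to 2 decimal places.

43.31

cos θ = |n₁·n₂| / (|n₁||n₂|) = |9| / (√9 · √17).
θ = arccos(0.72761) ≈ 43.31°.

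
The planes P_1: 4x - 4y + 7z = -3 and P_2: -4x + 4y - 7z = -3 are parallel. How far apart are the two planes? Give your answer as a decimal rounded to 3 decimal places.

0.667

Rescale P_2 by 1/(-1): 4x - 4y + 7z = 3. Then distance = |-3 − 3| / √81 ≈ 0.667.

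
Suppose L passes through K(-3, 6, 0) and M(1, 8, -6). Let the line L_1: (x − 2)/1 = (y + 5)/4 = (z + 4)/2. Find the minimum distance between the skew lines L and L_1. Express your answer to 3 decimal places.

6.940

A direction vector for L is M − K = (4, 2, -6).
L_1 has direction (1, 4, 2) through (2, -5, -4).
Common perpendicular direction n = (4, 2, -6) × (1, 4, 2) = (28, -14, 14).
With w = (2, -5, -4) − (-3, 6, 0) = (5, -11, -4), w · n = 238.
Distance = |w · n| / |n| = |238| / √1176 ≈ 6.940.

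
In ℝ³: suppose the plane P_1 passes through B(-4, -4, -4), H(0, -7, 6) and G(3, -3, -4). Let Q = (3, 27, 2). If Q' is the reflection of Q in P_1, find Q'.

BH = (4, -3, 10), BG = (7, 1, 0); a normal to P_1 is BH × BG = (-10, 70, 25).
Using B: P_1 has equation -10x + 70y + 25z = -340.
λ = (n·Q − d)/|n|² = (1910 − (-340))/5625 = 2/5.
Reflection = Q − 2λn = (3, 27, 2) − (4/5)·(-10, 70, 25) = (11, -29, -18).

(11, -29, -18)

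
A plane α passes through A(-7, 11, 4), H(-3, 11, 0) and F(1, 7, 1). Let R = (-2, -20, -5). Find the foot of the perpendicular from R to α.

AH = (4, 0, -4), AF = (8, -4, -3); a normal to α is AH × AF = (-16, -20, -16).
Using A: α has equation -16x - 20y - 16z = -172.
Foot = R − λn with λ = (n·R − d)/|n|² = (512 − (-172))/912 = 3/4.
Foot = (-2, -20, -5) − (3/4)·(-16, -20, -16) = (10, -5, 7).

(10, -5, 7)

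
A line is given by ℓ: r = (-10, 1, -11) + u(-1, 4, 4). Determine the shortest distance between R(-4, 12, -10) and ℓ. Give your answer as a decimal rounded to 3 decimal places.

Taking (-10, 1, -11) on ℓ with direction v = (-1, 4, 4): w = R − (-10, 1, -11) = (6, 11, 1), and w × v = (40, -25, 35).
Distance = |w × v| / |v| = √3450 / √33 ≈ 10.225.

10.225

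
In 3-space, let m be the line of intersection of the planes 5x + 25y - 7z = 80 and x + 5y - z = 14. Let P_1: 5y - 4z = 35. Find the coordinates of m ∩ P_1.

Direction of m: (5, 25, -7) × (1, 5, -1) = (10, -2, 0).
A point on m: solving the two plane equations with x = 14 gives (14, -1, -5).
Substitute r = (14, -1, -5) + t(10, -2, 0) into the plane: 15 + (-10)t = 35, so t = -2.
Intersection: (14, -1, -5) + (-2)·(10, -2, 0) = (-6, 3, -5).

(-6, 3, -5)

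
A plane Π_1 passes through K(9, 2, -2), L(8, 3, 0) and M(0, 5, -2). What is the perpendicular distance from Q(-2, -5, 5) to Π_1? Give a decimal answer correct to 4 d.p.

11.7589

KL = (-1, 1, 2), KM = (-9, 3, 0); a normal to Π_1 is KL × KM = (-6, -18, 6).
Using K: Π_1 has equation -6x - 18y + 6z = -102.
n·Q − d = (-6)·(-2) + (-18)·(-5) + (6)·(5) − (-102) = 234; |n| = √396.
Distance = |234| / √396 = 234/√396 ≈ 11.7589.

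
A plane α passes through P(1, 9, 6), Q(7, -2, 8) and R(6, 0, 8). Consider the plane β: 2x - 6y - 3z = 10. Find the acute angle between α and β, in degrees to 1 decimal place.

PQ = (6, -11, 2), PR = (5, -9, 2); a normal to α is PQ × PR = (-4, -2, 1).
Using P: α has equation -4x - 2y + z = -16.
cos θ = |n₁·n₂| / (|n₁||n₂|) = |1| / (√21 · √49).
θ = arccos(0.03117) ≈ 88.2°.

88.2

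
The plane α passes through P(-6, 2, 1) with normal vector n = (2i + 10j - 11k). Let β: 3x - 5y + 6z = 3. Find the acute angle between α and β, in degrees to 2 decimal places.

α: n·r = n·P gives 2x + 10y - 11z = -3.
cos θ = |n₁·n₂| / (|n₁||n₂|) = |-110| / (√225 · √70).
θ = arccos(0.87650) ≈ 28.78°.

28.78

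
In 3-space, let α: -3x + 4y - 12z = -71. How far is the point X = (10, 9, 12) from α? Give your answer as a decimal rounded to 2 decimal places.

n·X − d = (-3)·(10) + (4)·(9) + (-12)·(12) − (-71) = -67; |n| = √169.
Distance = |-67| / √169 = 67/√169 ≈ 5.15.

5.15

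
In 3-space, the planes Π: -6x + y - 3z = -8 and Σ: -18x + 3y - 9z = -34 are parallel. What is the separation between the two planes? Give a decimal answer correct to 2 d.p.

0.49

Rescale Σ by 1/3: -6x + y - 3z = -34/3. Then distance = |-8 − (-34/3)| / √46 ≈ 0.49.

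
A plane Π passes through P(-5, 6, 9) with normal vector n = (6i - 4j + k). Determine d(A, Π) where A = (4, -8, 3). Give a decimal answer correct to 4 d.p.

Π: n·r = n·P gives 6x - 4y + z = -45.
n·A − d = (6)·(4) + (-4)·(-8) + (1)·(3) − (-45) = 104; |n| = √53.
Distance = |104| / √53 = 104/√53 ≈ 14.2855.

14.2855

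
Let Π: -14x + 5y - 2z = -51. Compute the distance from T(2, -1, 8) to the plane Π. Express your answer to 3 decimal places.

n·T − d = (-14)·(2) + (5)·(-1) + (-2)·(8) − (-51) = 2; |n| = √225.
Distance = |2| / √225 = 2/√225 ≈ 0.133.

0.133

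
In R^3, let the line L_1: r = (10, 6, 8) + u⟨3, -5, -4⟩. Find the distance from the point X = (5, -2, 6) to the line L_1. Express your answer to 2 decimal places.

Taking (10, 6, 8) on L_1 with direction v = (3, -5, -4): w = X − (10, 6, 8) = (-5, -8, -2), and w × v = (22, -26, 49).
Distance = |w × v| / |v| = √3561 / √50 ≈ 8.44.

8.44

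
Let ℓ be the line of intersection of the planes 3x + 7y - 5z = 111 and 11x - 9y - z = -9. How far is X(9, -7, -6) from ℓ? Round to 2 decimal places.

Direction of ℓ: (3, 7, -5) × (11, -9, -1) = (-52, -52, -104).
A point on ℓ: solving the two plane equations with x = 8 gives (8, 11, -2).
Taking (8, 11, -2) on ℓ with direction v = (-52, -52, -104): w = X − (8, 11, -2) = (1, -18, -4), and w × v = (1664, 312, -988).
Distance = |w × v| / |v| = √3842384 / √16224 ≈ 15.39.

15.39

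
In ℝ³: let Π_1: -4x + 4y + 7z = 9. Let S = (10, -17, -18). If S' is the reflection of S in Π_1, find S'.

λ = (n·S − d)/|n|² = (-234 − 9)/81 = -3.
Reflection = S − 2λn = (10, -17, -18) − (-6)·(-4, 4, 7) = (-14, 7, 24).

(-14, 7, 24)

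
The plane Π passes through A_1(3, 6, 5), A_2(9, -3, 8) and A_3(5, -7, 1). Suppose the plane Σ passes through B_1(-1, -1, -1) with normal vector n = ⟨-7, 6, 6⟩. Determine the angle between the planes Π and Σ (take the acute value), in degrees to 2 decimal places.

50.44

A_1A_2 = (6, -9, 3), A_1A_3 = (2, -13, -4); a normal to Π is A_1A_2 × A_1A_3 = (75, 30, -60).
Using A_1: Π has equation 75x + 30y - 60z = 105.
Σ: n·r = n·B_1 gives -7x + 6y + 6z = -5.
cos θ = |n₁·n₂| / (|n₁||n₂|) = |-705| / (√10125 · √121).
θ = arccos(0.63694) ≈ 50.44°.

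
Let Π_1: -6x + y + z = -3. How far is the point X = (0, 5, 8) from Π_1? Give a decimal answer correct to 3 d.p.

n·X − d = (-6)·(0) + (1)·(5) + (1)·(8) − (-3) = 16; |n| = √38.
Distance = |16| / √38 = 16/√38 ≈ 2.596.

2.596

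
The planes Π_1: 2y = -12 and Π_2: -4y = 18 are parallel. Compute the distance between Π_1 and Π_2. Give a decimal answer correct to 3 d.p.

1.500

Rescale Π_2 by 1/(-2): 2y = -9. Then distance = |-12 − (-9)| / √4 ≈ 1.500.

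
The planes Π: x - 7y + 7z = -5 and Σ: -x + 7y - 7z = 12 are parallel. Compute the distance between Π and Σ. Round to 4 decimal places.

Rescale Σ by 1/(-1): x - 7y + 7z = -12. Then distance = |-5 − (-12)| / √99 ≈ 0.7035.

0.7035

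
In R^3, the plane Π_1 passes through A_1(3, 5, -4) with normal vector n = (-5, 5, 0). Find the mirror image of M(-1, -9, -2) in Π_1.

(-11, 1, -2)

Π_1: n·r = n·A_1 gives -5x + 5y = 10.
λ = (n·M − d)/|n|² = (-40 − 10)/50 = -1.
Reflection = M − 2λn = (-1, -9, -2) − (-2)·(-5, 5, 0) = (-11, 1, -2).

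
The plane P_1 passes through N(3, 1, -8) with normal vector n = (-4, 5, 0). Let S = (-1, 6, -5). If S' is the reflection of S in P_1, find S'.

P_1: n·r = n·N gives -4x + 5y = -7.
λ = (n·S − d)/|n|² = (34 − (-7))/41 = 1.
Reflection = S − 2λn = (-1, 6, -5) − 2·(-4, 5, 0) = (7, -4, -5).

(7, -4, -5)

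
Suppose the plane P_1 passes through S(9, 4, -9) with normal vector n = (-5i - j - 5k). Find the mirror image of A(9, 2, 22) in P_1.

(-21, -4, -8)

P_1: n·r = n·S gives -5x - y - 5z = -4.
λ = (n·A − d)/|n|² = (-157 − (-4))/51 = -3.
Reflection = A − 2λn = (9, 2, 22) − (-6)·(-5, -1, -5) = (-21, -4, -8).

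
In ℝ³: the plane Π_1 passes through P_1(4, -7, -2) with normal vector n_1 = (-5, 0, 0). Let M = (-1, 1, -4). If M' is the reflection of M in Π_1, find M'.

Π_1: n_1·r = n_1·P_1 gives -5x = -20.
λ = (n·M − d)/|n|² = (5 − (-20))/25 = 1.
Reflection = M − 2λn = (-1, 1, -4) − 2·(-5, 0, 0) = (9, 1, -4).

(9, 1, -4)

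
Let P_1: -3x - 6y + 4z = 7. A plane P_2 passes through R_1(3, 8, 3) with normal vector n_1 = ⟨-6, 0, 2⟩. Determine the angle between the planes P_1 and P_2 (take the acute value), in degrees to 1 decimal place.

P_2: n_1·r = n_1·R_1 gives -6x + 2z = -12.
cos θ = |n₁·n₂| / (|n₁||n₂|) = |26| / (√61 · √40).
θ = arccos(0.52635) ≈ 58.2°.

58.2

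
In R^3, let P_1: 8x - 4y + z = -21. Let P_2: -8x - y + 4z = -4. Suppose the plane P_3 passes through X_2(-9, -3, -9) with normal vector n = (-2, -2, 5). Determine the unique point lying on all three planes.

P_3: n·r = n·X_2 gives -2x - 2y + 5z = -21.
Solving the 3×3 linear system 8x - 4y + z = -21, -8x - y + 4z = -4, -2x - 2y + 5z = -21 (e.g. by elimination or Cramer's rule, determinant = -90) gives (-2, 0, -5).

(-2, 0, -5)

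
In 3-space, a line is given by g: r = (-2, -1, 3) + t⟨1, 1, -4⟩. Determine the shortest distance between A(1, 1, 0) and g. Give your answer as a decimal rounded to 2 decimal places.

2.44

Taking (-2, -1, 3) on g with direction v = (1, 1, -4): w = A − (-2, -1, 3) = (3, 2, -3), and w × v = (-5, 9, 1).
Distance = |w × v| / |v| = √107 / √18 ≈ 2.44.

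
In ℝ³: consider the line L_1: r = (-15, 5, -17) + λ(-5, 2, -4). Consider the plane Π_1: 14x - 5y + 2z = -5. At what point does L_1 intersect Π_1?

Substitute r = (-15, 5, -17) + t(-5, 2, -4) into the plane: -269 + (-88)t = -5, so t = -3.
Intersection: (-15, 5, -17) + (-3)·(-5, 2, -4) = (0, -1, -5).

(0, -1, -5)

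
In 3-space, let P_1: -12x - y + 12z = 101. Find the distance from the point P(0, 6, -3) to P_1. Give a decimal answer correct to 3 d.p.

8.412

n·P − d = (-12)·(0) + (-1)·(6) + (12)·(-3) − 101 = -143; |n| = √289.
Distance = |-143| / √289 = 143/√289 ≈ 8.412.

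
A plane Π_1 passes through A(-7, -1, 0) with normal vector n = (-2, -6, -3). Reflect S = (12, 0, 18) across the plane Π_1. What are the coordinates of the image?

Π_1: n·r = n·A gives -2x - 6y - 3z = 20.
λ = (n·S − d)/|n|² = (-78 − 20)/49 = -2.
Reflection = S − 2λn = (12, 0, 18) − (-4)·(-2, -6, -3) = (4, -24, 6).

(4, -24, 6)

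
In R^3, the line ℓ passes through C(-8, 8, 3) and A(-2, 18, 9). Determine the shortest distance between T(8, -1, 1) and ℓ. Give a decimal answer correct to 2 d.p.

18.46

A direction vector for ℓ is A − C = (6, 10, 6).
Taking (-8, 8, 3) on ℓ with direction v = (6, 10, 6): w = T − (-8, 8, 3) = (16, -9, -2), and w × v = (-34, -108, 214).
Distance = |w × v| / |v| = √58616 / √172 ≈ 18.46.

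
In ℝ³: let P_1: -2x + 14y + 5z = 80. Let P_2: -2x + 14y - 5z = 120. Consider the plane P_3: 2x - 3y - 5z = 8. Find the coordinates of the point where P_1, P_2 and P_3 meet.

(6, 8, -4)

Solving the 3×3 linear system -2x + 14y + 5z = 80, -2x + 14y - 5z = 120, 2x - 3y - 5z = 8 (e.g. by elimination or Cramer's rule, determinant = -220) gives (6, 8, -4).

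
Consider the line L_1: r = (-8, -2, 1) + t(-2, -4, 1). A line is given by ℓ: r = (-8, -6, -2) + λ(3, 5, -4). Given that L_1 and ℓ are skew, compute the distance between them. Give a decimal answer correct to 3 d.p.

Common perpendicular direction n = (-2, -4, 1) × (3, 5, -4) = (11, -5, 2).
With w = (-8, -6, -2) − (-8, -2, 1) = (0, -4, -3), w · n = 14.
Distance = |w · n| / |n| = |14| / √150 ≈ 1.143.

1.143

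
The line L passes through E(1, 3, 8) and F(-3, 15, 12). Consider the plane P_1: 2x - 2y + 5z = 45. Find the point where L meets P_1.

A direction vector for L is F − E = (-4, 12, 4).
Substitute r = (1, 3, 8) + t(-4, 12, 4) into the plane: 36 + (-12)t = 45, so t = -3/4.
Intersection: (1, 3, 8) + (-3/4)·(-4, 12, 4) = (4, -6, 5).

(4, -6, 5)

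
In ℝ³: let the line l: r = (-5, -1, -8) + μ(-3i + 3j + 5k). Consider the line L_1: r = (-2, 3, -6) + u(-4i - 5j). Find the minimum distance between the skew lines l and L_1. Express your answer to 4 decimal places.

Common perpendicular direction n = (-3, 3, 5) × (-4, -5, 0) = (25, -20, 27).
With w = (-2, 3, -6) − (-5, -1, -8) = (3, 4, 2), w · n = 49.
Distance = |w · n| / |n| = |49| / √1754 ≈ 1.1700.

1.1700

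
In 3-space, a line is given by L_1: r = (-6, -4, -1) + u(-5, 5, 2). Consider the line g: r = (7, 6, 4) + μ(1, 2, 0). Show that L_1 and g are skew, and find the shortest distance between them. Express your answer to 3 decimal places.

Common perpendicular direction n = (-5, 5, 2) × (1, 2, 0) = (-4, 2, -15).
With w = (7, 6, 4) − (-6, -4, -1) = (13, 10, 5), w · n = -107.
Since n ≠ 0 the lines are not parallel, and w · n = -107 ≠ 0 so they do not intersect; hence they are skew.
Distance = |w · n| / |n| = |-107| / √245 ≈ 6.836.

6.836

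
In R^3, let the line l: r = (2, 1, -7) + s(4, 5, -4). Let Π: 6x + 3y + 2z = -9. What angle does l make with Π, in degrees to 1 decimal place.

35.9

sin θ = |n·v| / (|n||v|) = |31| / (√49 · √57) = 0.58658.
θ ≈ 35.9°.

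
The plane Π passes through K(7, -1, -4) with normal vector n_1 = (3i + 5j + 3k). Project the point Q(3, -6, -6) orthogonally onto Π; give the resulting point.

Π: n_1·r = n_1·K gives 3x + 5y + 3z = 4.
Foot = Q − λn with λ = (n·Q − d)/|n|² = (-39 − 4)/43 = -1.
Foot = (3, -6, -6) − (-1)·(3, 5, 3) = (6, -1, -3).

(6, -1, -3)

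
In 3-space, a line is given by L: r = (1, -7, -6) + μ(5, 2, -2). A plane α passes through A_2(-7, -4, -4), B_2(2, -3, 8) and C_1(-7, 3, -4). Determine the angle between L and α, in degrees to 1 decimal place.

64.9

A_2B_2 = (9, 1, 12), A_2C_1 = (0, 7, 0); a normal to α is A_2B_2 × A_2C_1 = (-84, 0, 63).
Using A_2: α has equation -84x + 63z = 336.
sin θ = |n·v| / (|n||v|) = |-546| / (√11025 · √33) = 0.90520.
θ ≈ 64.9°.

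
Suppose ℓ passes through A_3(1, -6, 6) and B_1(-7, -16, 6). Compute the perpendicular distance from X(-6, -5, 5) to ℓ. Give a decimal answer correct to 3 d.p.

A direction vector for ℓ is B_1 − A_3 = (-8, -10, 0).
Taking (1, -6, 6) on ℓ with direction v = (-8, -10, 0): w = X − (1, -6, 6) = (-7, 1, -1), and w × v = (-10, 8, 78).
Distance = |w × v| / |v| = √6248 / √164 ≈ 6.172.

6.172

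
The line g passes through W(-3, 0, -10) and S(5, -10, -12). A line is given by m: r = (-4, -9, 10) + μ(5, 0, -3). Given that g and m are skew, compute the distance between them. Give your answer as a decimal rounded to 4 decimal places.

A direction vector for g is S − W = (8, -10, -2).
Common perpendicular direction n = (8, -10, -2) × (5, 0, -3) = (30, 14, 50).
With w = (-4, -9, 10) − (-3, 0, -10) = (-1, -9, 20), w · n = 844.
Distance = |w · n| / |n| = |844| / √3596 ≈ 14.0745.

14.0745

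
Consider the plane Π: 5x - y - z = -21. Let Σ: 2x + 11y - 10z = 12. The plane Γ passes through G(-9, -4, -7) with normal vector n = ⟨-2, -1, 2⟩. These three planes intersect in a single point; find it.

(-2, 6, 5)

Γ: n·r = n·G gives -2x - y + 2z = 8.
Solving the 3×3 linear system 5x - y - z = -21, 2x + 11y - 10z = 12, -2x - y + 2z = 8 (e.g. by elimination or Cramer's rule, determinant = 24) gives (-2, 6, 5).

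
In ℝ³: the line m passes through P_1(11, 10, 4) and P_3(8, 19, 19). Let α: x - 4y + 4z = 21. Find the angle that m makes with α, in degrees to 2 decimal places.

A direction vector for m is P_3 − P_1 = (-3, 9, 15).
sin θ = |n·v| / (|n||v|) = |21| / (√33 · √315) = 0.20597.
θ ≈ 11.89°.

11.89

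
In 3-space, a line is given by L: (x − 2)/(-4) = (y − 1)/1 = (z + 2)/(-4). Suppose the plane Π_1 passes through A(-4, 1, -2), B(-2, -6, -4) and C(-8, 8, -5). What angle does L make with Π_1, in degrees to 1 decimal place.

17.6

L has direction (-4, 1, -4) through (2, 1, -2).
AB = (2, -7, -2), AC = (-4, 7, -3); a normal to Π_1 is AB × AC = (35, 14, -14).
Using A: Π_1 has equation 35x + 14y - 14z = -98.
sin θ = |n·v| / (|n||v|) = |-70| / (√1617 · √33) = 0.30303.
θ ≈ 17.6°.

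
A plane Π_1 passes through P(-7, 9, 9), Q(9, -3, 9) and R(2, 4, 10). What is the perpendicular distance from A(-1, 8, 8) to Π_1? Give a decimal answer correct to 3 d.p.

PQ = (16, -12, 0), PR = (9, -5, 1); a normal to Π_1 is PQ × PR = (-12, -16, 28).
Using P: Π_1 has equation -12x - 16y + 28z = 192.
n·A − d = (-12)·(-1) + (-16)·(8) + (28)·(8) − 192 = -84; |n| = √1184.
Distance = |-84| / √1184 = 84/√1184 ≈ 2.441.

2.441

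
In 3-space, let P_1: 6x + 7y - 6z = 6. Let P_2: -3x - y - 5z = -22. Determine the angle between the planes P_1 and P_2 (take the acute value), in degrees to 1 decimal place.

cos θ = |n₁·n₂| / (|n₁||n₂|) = |5| / (√121 · √35).
θ = arccos(0.07683) ≈ 85.6°.

85.6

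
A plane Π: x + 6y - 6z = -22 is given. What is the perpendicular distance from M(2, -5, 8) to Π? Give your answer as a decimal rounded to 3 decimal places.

6.320

n·M − d = (1)·(2) + (6)·(-5) + (-6)·(8) − (-22) = -54; |n| = √73.
Distance = |-54| / √73 = 54/√73 ≈ 6.320.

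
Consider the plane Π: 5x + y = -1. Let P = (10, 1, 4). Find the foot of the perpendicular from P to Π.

(0, -1, 4)

Foot = P − λn with λ = (n·P − d)/|n|² = (51 − (-1))/26 = 2.
Foot = (10, 1, 4) − 2·(5, 1, 0) = (0, -1, 4).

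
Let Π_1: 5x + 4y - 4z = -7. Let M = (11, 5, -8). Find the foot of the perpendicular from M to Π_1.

(1, -3, 0)

Foot = M − λn with λ = (n·M − d)/|n|² = (107 − (-7))/57 = 2.
Foot = (11, 5, -8) − 2·(5, 4, -4) = (1, -3, 0).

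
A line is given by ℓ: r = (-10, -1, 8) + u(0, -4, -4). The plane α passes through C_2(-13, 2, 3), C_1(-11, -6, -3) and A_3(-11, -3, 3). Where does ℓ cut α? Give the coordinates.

(-10, -5, 4)

C_2C_1 = (2, -8, -6), C_2A_3 = (2, -5, 0); a normal to α is C_2C_1 × C_2A_3 = (-30, -12, 6).
Using C_2: α has equation -30x - 12y + 6z = 384.
Substitute r = (-10, -1, 8) + t(0, -4, -4) into the plane: 360 + 24t = 384, so t = 1.
Intersection: (-10, -1, 8) + 1·(0, -4, -4) = (-10, -5, 4).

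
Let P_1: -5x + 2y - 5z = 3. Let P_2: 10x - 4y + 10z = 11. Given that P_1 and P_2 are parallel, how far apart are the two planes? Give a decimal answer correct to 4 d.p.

Rescale P_2 by 1/(-2): -5x + 2y - 5z = -11/2. Then distance = |3 − (-11/2)| / √54 ≈ 1.1567.

1.1567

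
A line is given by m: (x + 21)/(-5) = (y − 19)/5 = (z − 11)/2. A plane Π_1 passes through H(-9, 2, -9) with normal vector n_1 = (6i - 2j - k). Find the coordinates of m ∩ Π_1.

m has direction (-5, 5, 2) through (-21, 19, 11).
Π_1: n_1·r = n_1·H gives 6x - 2y - z = -49.
Substitute r = (-21, 19, 11) + t(-5, 5, 2) into the plane: -175 + (-42)t = -49, so t = -3.
Intersection: (-21, 19, 11) + (-3)·(-5, 5, 2) = (-6, 4, 5).

(-6, 4, 5)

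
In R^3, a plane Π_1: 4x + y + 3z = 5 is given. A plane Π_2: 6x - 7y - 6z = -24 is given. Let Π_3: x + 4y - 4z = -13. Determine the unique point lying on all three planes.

(-1, 0, 3)

Solving the 3×3 linear system 4x + y + 3z = 5, 6x - 7y - 6z = -24, x + 4y - 4z = -13 (e.g. by elimination or Cramer's rule, determinant = 319) gives (-1, 0, 3).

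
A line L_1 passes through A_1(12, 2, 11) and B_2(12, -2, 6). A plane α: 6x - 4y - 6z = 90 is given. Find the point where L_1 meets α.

(12, -6, 1)

A direction vector for L_1 is B_2 − A_1 = (0, -4, -5).
Substitute r = (12, 2, 11) + t(0, -4, -5) into the plane: -2 + 46t = 90, so t = 2.
Intersection: (12, 2, 11) + 2·(0, -4, -5) = (12, -6, 1).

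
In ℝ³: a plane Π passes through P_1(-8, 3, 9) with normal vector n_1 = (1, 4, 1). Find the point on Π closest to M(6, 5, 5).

(5, 1, 4)

Π: n_1·r = n_1·P_1 gives x + 4y + z = 13.
Foot = M − λn with λ = (n·M − d)/|n|² = (31 − 13)/18 = 1.
Foot = (6, 5, 5) − 1·(1, 4, 1) = (5, 1, 4).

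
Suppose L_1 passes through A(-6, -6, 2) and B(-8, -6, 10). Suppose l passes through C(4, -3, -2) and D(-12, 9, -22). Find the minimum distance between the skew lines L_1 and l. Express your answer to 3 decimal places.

A direction vector for L_1 is B − A = (-2, 0, 8).
A direction vector for l is D − C = (-16, 12, -20).
Common perpendicular direction n = (-2, 0, 8) × (-16, 12, -20) = (-96, -168, -24).
With w = (4, -3, -2) − (-6, -6, 2) = (10, 3, -4), w · n = -1368.
Distance = |w · n| / |n| = |-1368| / √38016 ≈ 7.016.

7.016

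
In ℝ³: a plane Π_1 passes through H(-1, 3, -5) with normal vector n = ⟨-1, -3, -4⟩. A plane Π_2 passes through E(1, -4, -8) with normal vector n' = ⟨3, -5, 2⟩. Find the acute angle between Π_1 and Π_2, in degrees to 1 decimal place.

Π_1: n·r = n·H gives -x - 3y - 4z = 12.
Π_2: n'·r = n'·E gives 3x - 5y + 2z = 7.
cos θ = |n₁·n₂| / (|n₁||n₂|) = |4| / (√26 · √38).
θ = arccos(0.12726) ≈ 82.7°.

82.7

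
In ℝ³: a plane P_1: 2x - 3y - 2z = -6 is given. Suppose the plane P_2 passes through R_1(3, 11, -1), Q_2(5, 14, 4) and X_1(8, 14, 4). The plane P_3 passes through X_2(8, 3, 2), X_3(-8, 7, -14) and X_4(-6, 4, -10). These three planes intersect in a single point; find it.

R_1Q_2 = (2, 3, 5), R_1X_1 = (5, 3, 5); a normal to P_2 is R_1Q_2 × R_1X_1 = (0, 15, -9).
Using R_1: P_2 has equation 15y - 9z = 174.
X_2X_3 = (-16, 4, -16), X_2X_4 = (-14, 1, -12); a normal to P_3 is X_2X_3 × X_2X_4 = (-32, 32, 40).
Using X_2: P_3 has equation -32x + 32y + 40z = -80.
Solving the 3×3 linear system 2x - 3y - 2z = -6, 15y - 9z = 174, -32x + 32y + 40z = -80 (e.g. by elimination or Cramer's rule, determinant = -48) gives (3, 8, -6).

(3, 8, -6)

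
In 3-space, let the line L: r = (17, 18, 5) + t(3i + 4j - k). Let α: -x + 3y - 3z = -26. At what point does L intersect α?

(5, 2, 9)

Substitute r = (17, 18, 5) + t(3, 4, -1) into the plane: 22 + 12t = -26, so t = -4.
Intersection: (17, 18, 5) + (-4)·(3, 4, -1) = (5, 2, 9).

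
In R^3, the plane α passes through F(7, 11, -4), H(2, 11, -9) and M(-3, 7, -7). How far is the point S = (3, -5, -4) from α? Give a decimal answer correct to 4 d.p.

10.6667

FH = (-5, 0, -5), FM = (-10, -4, -3); a normal to α is FH × FM = (-20, 35, 20).
Using F: α has equation -20x + 35y + 20z = 165.
n·S − d = (-20)·(3) + (35)·(-5) + (20)·(-4) − 165 = -480; |n| = √2025.
Distance = |-480| / √2025 = 480/√2025 ≈ 10.6667.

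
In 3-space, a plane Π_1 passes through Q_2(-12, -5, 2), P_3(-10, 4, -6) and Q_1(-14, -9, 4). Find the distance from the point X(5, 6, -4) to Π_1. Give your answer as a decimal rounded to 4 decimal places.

Q_2P_3 = (2, 9, -8), Q_2Q_1 = (-2, -4, 2); a normal to Π_1 is Q_2P_3 × Q_2Q_1 = (-14, 12, 10).
Using Q_2: Π_1 has equation -14x + 12y + 10z = 128.
n·X − d = (-14)·(5) + (12)·(6) + (10)·(-4) − 128 = -166; |n| = √440.
Distance = |-166| / √440 = 166/√440 ≈ 7.9137.

7.9137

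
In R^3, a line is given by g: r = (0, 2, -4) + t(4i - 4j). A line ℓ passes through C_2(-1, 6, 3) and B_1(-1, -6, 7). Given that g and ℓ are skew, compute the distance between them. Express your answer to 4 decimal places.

A direction vector for ℓ is B_1 − C_2 = (0, -12, 4).
Common perpendicular direction n = (4, -4, 0) × (0, -12, 4) = (-16, -16, -48).
With w = (-1, 6, 3) − (0, 2, -4) = (-1, 4, 7), w · n = -384.
Distance = |w · n| / |n| = |-384| / √2816 ≈ 7.2363.

7.2363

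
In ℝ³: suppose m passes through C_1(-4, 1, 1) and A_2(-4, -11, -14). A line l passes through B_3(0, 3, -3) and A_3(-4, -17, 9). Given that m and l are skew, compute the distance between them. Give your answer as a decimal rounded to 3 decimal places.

A direction vector for m is A_2 − C_1 = (0, -12, -15).
A direction vector for l is A_3 − B_3 = (-4, -20, 12).
Common perpendicular direction n = (0, -12, -15) × (-4, -20, 12) = (-444, 60, -48).
With w = (0, 3, -3) − (-4, 1, 1) = (4, 2, -4), w · n = -1464.
Distance = |w · n| / |n| = |-1464| / √203040 ≈ 3.249.

3.249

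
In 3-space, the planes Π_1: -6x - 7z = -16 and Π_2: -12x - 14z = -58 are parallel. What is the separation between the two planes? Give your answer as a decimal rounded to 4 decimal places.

1.4100

Rescale Π_2 by 1/2: -6x - 7z = -29. Then distance = |-16 − (-29)| / √85 ≈ 1.4100.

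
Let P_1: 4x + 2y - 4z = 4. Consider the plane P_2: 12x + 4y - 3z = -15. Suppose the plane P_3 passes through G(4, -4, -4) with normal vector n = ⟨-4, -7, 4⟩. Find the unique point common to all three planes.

P_3: n·r = n·G gives -4x - 7y + 4z = -4.
Solving the 3×3 linear system 4x + 2y - 4z = 4, 12x + 4y - 3z = -15, -4x - 7y + 4z = -4 (e.g. by elimination or Cramer's rule, determinant = 180) gives (-2, 0, -3).

(-2, 0, -3)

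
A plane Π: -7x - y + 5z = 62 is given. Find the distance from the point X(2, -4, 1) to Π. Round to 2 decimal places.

n·X − d = (-7)·(2) + (-1)·(-4) + (5)·(1) − 62 = -67; |n| = √75.
Distance = |-67| / √75 = 67/√75 ≈ 7.74.

7.74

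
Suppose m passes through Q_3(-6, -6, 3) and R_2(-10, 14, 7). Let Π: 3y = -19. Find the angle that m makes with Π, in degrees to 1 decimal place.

A direction vector for m is R_2 − Q_3 = (-4, 20, 4).
sin θ = |n·v| / (|n||v|) = |60| / (√9 · √432) = 0.96225.
θ ≈ 74.2°.

74.2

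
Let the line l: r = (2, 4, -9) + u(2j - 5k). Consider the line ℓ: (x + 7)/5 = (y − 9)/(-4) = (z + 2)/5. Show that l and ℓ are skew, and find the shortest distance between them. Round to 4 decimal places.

ℓ has direction (5, -4, 5) through (-7, 9, -2).
Common perpendicular direction n = (0, 2, -5) × (5, -4, 5) = (-10, -25, -10).
With w = (-7, 9, -2) − (2, 4, -9) = (-9, 5, 7), w · n = -105.
Since n ≠ 0 the lines are not parallel, and w · n = -105 ≠ 0 so they do not intersect; hence they are skew.
Distance = |w · n| / |n| = |-105| / √825 ≈ 3.6556.

3.6556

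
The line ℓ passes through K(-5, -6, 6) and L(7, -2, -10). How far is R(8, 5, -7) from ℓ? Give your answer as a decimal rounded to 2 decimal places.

A direction vector for ℓ is L − K = (12, 4, -16).
Taking (-5, -6, 6) on ℓ with direction v = (12, 4, -16): w = R − (-5, -6, 6) = (13, 11, -13), and w × v = (-124, 52, -80).
Distance = |w × v| / |v| = √24480 / √416 ≈ 7.67.

7.67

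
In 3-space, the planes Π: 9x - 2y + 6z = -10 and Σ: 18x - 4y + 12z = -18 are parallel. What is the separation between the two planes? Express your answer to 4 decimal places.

0.0909

Rescale Σ by 1/2: 9x - 2y + 6z = -9. Then distance = |-10 − (-9)| / √121 ≈ 0.0909.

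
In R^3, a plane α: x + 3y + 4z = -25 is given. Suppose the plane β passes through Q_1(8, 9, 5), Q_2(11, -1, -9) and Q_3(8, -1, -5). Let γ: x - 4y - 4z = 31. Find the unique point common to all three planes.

(-1, -8, 0)

Q_1Q_2 = (3, -10, -14), Q_1Q_3 = (0, -10, -10); a normal to β is Q_1Q_2 × Q_1Q_3 = (-40, 30, -30).
Using Q_1: β has equation -40x + 30y - 30z = -200.
Solving the 3×3 linear system x + 3y + 4z = -25, -40x + 30y - 30z = -200, x - 4y - 4z = 31 (e.g. by elimination or Cramer's rule, determinant = -290) gives (-1, -8, 0).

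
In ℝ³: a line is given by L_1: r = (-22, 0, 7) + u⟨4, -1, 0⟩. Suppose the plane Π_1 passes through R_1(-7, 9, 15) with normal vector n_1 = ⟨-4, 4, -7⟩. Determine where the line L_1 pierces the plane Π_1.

Π_1: n_1·r = n_1·R_1 gives -4x + 4y - 7z = -41.
Substitute r = (-22, 0, 7) + t(4, -1, 0) into the plane: 39 + (-20)t = -41, so t = 4.
Intersection: (-22, 0, 7) + 4·(4, -1, 0) = (-6, -4, 7).

(-6, -4, 7)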